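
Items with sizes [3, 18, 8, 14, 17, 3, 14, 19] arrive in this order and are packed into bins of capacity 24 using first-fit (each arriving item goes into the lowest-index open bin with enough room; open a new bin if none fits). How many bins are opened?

5

  3 → bin 1 (new)  [load 3/24]
  18 → bin 1  [load 21/24]
  8 → bin 2 (new)  [load 8/24]
  14 → bin 2  [load 22/24]
  17 → bin 3 (new)  [load 17/24]
  3 → bin 1  [load 24/24]
  14 → bin 4 (new)  [load 14/24]
  19 → bin 5 (new)  [load 19/24]
5 bins opened.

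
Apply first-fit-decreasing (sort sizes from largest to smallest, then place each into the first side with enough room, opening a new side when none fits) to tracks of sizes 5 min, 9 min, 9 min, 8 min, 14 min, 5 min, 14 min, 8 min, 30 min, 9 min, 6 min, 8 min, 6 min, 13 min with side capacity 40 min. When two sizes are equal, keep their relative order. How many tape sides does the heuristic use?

4

Sorted descending: 30, 14, 14, 13, 9, 9, 9, 8, 8, 8, 6, 6, 5, 5.
  30 → side 1 (new)  [load 30/40]
  14 → side 2 (new)  [load 14/40]
  14 → side 2  [load 28/40]
  13 → side 3 (new)  [load 13/40]
  9 → side 1  [load 39/40]
  9 → side 2  [load 37/40]
  9 → side 3  [load 22/40]
  8 → side 3  [load 30/40]
  8 → side 3  [load 38/40]
  8 → side 4 (new)  [load 8/40]
  6 → side 4  [load 14/40]
  6 → side 4  [load 20/40]
  5 → side 4  [load 25/40]
  5 → side 4  [load 30/40]
4 tape sides opened.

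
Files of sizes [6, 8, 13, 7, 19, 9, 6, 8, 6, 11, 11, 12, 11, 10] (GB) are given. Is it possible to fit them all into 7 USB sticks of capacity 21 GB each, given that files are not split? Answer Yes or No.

Yes

A valid assignment using 7 USB sticks:
  USB stick 1: 19 = 19
  USB stick 2: 13 + 8 = 21
  USB stick 3: 12 + 9 = 21
  USB stick 4: 11 + 10 = 21
  USB stick 5: 11 + 8 = 19
  USB stick 6: 11 + 7 = 18
  USB stick 7: 6 + 6 + 6 = 18
Every load is within 21 GB, so 7 USB sticks suffice.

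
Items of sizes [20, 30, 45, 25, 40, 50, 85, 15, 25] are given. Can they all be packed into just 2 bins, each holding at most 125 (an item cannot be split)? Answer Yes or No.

No

Total = 335; ⌈335/125⌉ = 3.
At least 3 bins are required, but only 2 are allowed.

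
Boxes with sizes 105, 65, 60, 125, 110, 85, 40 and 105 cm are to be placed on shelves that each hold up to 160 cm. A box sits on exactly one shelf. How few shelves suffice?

6

Total = 125 + 110 + 105 + 105 + 85 + 65 + 60 + 40 = 695 cm.
Lower bound: ⌈695/160⌉ = 5 shelves.
A packing using 6 shelves:
  shelf 1: 125 = 125
  shelf 2: 110 + 40 = 150
  shelf 3: 105 = 105
  shelf 4: 105 = 105
  shelf 5: 85 + 65 = 150
  shelf 6: 60 = 60
No arrangement into 5 shelves stays within capacity, so 6 is optimal.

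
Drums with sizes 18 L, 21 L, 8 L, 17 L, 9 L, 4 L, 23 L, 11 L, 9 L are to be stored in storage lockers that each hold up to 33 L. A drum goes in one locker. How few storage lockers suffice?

Total = 23 + 21 + 18 + 17 + 11 + 9 + 9 + 8 + 4 = 120 L.
Lower bound: ⌈120/33⌉ = 4 storage lockers.
A packing using 4 storage lockers:
  locker 1: 23 + 9 = 32
  locker 2: 21 + 11 = 32
  locker 3: 18 + 9 + 4 = 31
  locker 4: 17 + 8 = 25
This matches the lower bound, so 4 is optimal.

4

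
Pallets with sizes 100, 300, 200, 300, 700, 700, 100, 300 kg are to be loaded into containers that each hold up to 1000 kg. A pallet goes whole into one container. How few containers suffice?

3

Total = 700 + 700 + 300 + 300 + 300 + 200 + 100 + 100 = 2700 kg.
Lower bound: ⌈2700/1000⌉ = 3 containers.
A packing using 3 containers:
  container 1: 700 + 300 = 1000
  container 2: 700 + 300 = 1000
  container 3: 300 + 200 + 100 + 100 = 700
This matches the lower bound, so 3 is optimal.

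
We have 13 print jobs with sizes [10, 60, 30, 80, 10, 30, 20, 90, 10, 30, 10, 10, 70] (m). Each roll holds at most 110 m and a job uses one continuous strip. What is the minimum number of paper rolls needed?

5

Total = 90 + 80 + 70 + 60 + 30 + 30 + 30 + 20 + 10 + 10 + 10 + 10 + 10 = 460 m.
Lower bound: ⌈460/110⌉ = 5 paper rolls.
A packing using 5 paper rolls:
  roll 1: 90 + 20 = 110
  roll 2: 80 + 30 = 110
  roll 3: 70 + 30 + 10 = 110
  roll 4: 60 + 30 + 10 + 10 = 110
  roll 5: 10 + 10 = 20
This matches the lower bound, so 5 is optimal.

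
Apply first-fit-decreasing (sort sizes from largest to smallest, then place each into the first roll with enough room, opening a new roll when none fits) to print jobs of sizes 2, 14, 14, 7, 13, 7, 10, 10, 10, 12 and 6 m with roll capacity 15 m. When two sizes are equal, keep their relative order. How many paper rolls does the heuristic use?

9

Sorted descending: 14, 14, 13, 12, 10, 10, 10, 7, 7, 6, 2.
  14 → roll 1 (new)  [load 14/15]
  14 → roll 2 (new)  [load 14/15]
  13 → roll 3 (new)  [load 13/15]
  12 → roll 4 (new)  [load 12/15]
  10 → roll 5 (new)  [load 10/15]
  10 → roll 6 (new)  [load 10/15]
  10 → roll 7 (new)  [load 10/15]
  7 → roll 8 (new)  [load 7/15]
  7 → roll 8  [load 14/15]
  6 → roll 9 (new)  [load 6/15]
  2 → roll 3  [load 15/15]
9 paper rolls opened.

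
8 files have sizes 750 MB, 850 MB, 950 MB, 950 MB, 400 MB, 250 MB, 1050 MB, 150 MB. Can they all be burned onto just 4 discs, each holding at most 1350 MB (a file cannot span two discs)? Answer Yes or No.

Total = 5350 MB; ⌈5350/1350⌉ = 4.
5 files each exceed half the capacity and cannot share a disc, forcing at least 5 discs.
At least 5 discs are required, but only 4 are allowed.

No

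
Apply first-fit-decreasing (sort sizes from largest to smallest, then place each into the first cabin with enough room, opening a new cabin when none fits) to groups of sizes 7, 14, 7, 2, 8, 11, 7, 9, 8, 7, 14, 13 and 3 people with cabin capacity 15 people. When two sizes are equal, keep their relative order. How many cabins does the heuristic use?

8

Sorted descending: 14, 14, 13, 11, 9, 8, 8, 7, 7, 7, 7, 3, 2.
  14 → cabin 1 (new)  [load 14/15]
  14 → cabin 2 (new)  [load 14/15]
  13 → cabin 3 (new)  [load 13/15]
  11 → cabin 4 (new)  [load 11/15]
  9 → cabin 5 (new)  [load 9/15]
  8 → cabin 6 (new)  [load 8/15]
  8 → cabin 7 (new)  [load 8/15]
  7 → cabin 6  [load 15/15]
  7 → cabin 7  [load 15/15]
  7 → cabin 8 (new)  [load 7/15]
  7 → cabin 8  [load 14/15]
  3 → cabin 4  [load 14/15]
  2 → cabin 3  [load 15/15]
8 cabins opened.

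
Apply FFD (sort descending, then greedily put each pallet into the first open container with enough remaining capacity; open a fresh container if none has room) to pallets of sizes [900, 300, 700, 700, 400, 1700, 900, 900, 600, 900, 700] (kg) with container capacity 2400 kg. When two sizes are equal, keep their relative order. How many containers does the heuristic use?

Sorted descending: 1700, 900, 900, 900, 900, 700, 700, 700, 600, 400, 300.
  1700 → container 1 (new)  [load 1700/2400]
  900 → container 2 (new)  [load 900/2400]
  900 → container 2  [load 1800/2400]
  900 → container 3 (new)  [load 900/2400]
  900 → container 3  [load 1800/2400]
  700 → container 1  [load 2400/2400]
  700 → container 4 (new)  [load 700/2400]
  700 → container 4  [load 1400/2400]
  600 → container 2  [load 2400/2400]
  400 → container 3  [load 2200/2400]
  300 → container 4  [load 1700/2400]
4 containers opened.

4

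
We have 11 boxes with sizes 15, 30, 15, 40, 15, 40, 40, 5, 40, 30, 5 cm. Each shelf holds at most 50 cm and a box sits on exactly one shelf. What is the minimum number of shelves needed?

7

Total = 40 + 40 + 40 + 40 + 30 + 30 + 15 + 15 + 15 + 5 + 5 = 275 cm.
Lower bound: ⌈275/50⌉ = 6 shelves.
A packing using 7 shelves:
  shelf 1: 40 + 5 + 5 = 50
  shelf 2: 40 = 40
  shelf 3: 40 = 40
  shelf 4: 40 = 40
  shelf 5: 30 + 15 = 45
  shelf 6: 30 + 15 = 45
  shelf 7: 15 = 15
No arrangement into 6 shelves stays within capacity, so 7 is optimal.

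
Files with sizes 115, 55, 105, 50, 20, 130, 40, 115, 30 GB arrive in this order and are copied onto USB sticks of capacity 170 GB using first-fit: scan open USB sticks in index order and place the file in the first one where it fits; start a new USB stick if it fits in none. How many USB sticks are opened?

  115 → USB stick 1 (new)  [load 115/170]
  55 → USB stick 1  [load 170/170]
  105 → USB stick 2 (new)  [load 105/170]
  50 → USB stick 2  [load 155/170]
  20 → USB stick 3 (new)  [load 20/170]
  130 → USB stick 3  [load 150/170]
  40 → USB stick 4 (new)  [load 40/170]
  115 → USB stick 4  [load 155/170]
  30 → USB stick 5 (new)  [load 30/170]
5 USB sticks opened.

5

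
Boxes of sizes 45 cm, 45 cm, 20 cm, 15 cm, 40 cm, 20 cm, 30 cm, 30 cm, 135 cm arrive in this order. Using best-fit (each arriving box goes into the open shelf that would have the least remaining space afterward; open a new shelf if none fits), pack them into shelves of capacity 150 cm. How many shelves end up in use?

  45 → shelf 1 (new)  [load 45/150]
  45 → shelf 1  [load 90/150]
  20 → shelf 1  [load 110/150]
  15 → shelf 1  [load 125/150]
  40 → shelf 2 (new)  [load 40/150]
  20 → shelf 1  [load 145/150]
  30 → shelf 2  [load 70/150]
  30 → shelf 2  [load 100/150]
  135 → shelf 3 (new)  [load 135/150]
3 shelves opened.

3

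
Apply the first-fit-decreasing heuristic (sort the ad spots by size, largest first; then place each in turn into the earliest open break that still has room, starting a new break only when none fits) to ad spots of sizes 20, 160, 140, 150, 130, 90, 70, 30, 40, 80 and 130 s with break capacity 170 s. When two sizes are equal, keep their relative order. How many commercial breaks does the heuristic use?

7

Sorted descending: 160, 150, 140, 130, 130, 90, 80, 70, 40, 30, 20.
  160 → break 1 (new)  [load 160/170]
  150 → break 2 (new)  [load 150/170]
  140 → break 3 (new)  [load 140/170]
  130 → break 4 (new)  [load 130/170]
  130 → break 5 (new)  [load 130/170]
  90 → break 6 (new)  [load 90/170]
  80 → break 6  [load 170/170]
  70 → break 7 (new)  [load 70/170]
  40 → break 4  [load 170/170]
  30 → break 3  [load 170/170]
  20 → break 2  [load 170/170]
7 commercial breaks opened.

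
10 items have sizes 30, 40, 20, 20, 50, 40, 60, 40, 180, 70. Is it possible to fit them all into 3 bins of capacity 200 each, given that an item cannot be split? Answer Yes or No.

Yes

A valid assignment using 3 bins:
  bin 1: 180 + 20 = 200
  bin 2: 70 + 60 + 50 + 20 = 200
  bin 3: 40 + 40 + 40 + 30 = 150
Every load is within 200, so 3 bins suffice.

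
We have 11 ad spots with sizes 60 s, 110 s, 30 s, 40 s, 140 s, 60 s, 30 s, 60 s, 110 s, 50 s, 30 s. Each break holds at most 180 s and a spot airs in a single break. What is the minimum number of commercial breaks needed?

5

Total = 140 + 110 + 110 + 60 + 60 + 60 + 50 + 40 + 30 + 30 + 30 = 720 s.
Lower bound: ⌈720/180⌉ = 4 commercial breaks.
A packing using 5 commercial breaks:
  break 1: 140 + 40 = 180
  break 2: 110 + 60 = 170
  break 3: 110 + 60 = 170
  break 4: 60 + 50 + 30 + 30 = 170
  break 5: 30 = 30
No arrangement into 4 commercial breaks stays within capacity, so 5 is optimal.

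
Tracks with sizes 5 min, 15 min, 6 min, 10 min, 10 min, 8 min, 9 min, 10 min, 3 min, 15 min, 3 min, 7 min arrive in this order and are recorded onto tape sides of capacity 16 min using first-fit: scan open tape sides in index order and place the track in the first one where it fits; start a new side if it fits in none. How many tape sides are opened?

  5 → side 1 (new)  [load 5/16]
  15 → side 2 (new)  [load 15/16]
  6 → side 1  [load 11/16]
  10 → side 3 (new)  [load 10/16]
  10 → side 4 (new)  [load 10/16]
  8 → side 5 (new)  [load 8/16]
  9 → side 6 (new)  [load 9/16]
  10 → side 7 (new)  [load 10/16]
  3 → side 1  [load 14/16]
  15 → side 8 (new)  [load 15/16]
  3 → side 3  [load 13/16]
  7 → side 5  [load 15/16]
8 tape sides opened.

8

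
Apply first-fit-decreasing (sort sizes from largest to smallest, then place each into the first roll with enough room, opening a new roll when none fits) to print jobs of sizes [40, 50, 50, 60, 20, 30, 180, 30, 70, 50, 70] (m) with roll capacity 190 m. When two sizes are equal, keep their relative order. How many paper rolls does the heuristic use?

Sorted descending: 180, 70, 70, 60, 50, 50, 50, 40, 30, 30, 20.
  180 → roll 1 (new)  [load 180/190]
  70 → roll 2 (new)  [load 70/190]
  70 → roll 2  [load 140/190]
  60 → roll 3 (new)  [load 60/190]
  50 → roll 2  [load 190/190]
  50 → roll 3  [load 110/190]
  50 → roll 3  [load 160/190]
  40 → roll 4 (new)  [load 40/190]
  30 → roll 3  [load 190/190]
  30 → roll 4  [load 70/190]
  20 → roll 4  [load 90/190]
4 paper rolls opened.

4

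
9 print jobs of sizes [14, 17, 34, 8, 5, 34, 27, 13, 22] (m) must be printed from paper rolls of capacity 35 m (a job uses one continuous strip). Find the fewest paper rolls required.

Total = 34 + 34 + 27 + 22 + 17 + 14 + 13 + 8 + 5 = 174 m.
Lower bound: ⌈174/35⌉ = 5 paper rolls.
A packing using 6 paper rolls:
  roll 1: 34 = 34
  roll 2: 34 = 34
  roll 3: 27 + 8 = 35
  roll 4: 22 + 13 = 35
  roll 5: 17 + 14 = 31
  roll 6: 5 = 5
No arrangement into 5 paper rolls stays within capacity, so 6 is optimal.

6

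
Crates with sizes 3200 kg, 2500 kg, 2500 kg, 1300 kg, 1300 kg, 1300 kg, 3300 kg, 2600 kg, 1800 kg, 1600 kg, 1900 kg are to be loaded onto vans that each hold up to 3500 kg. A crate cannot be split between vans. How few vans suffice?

Total = 3300 + 3200 + 2600 + 2500 + 2500 + 1900 + 1800 + 1600 + 1300 + 1300 + 1300 = 23300 kg.
Lower bound: ⌈23300/3500⌉ = 7 vans.
A packing using 8 vans:
  van 1: 3300 = 3300
  van 2: 3200 = 3200
  van 3: 2600 = 2600
  van 4: 2500 = 2500
  van 5: 2500 = 2500
  van 6: 1900 + 1600 = 3500
  van 7: 1800 + 1300 = 3100
  van 8: 1300 + 1300 = 2600
No arrangement into 7 vans stays within capacity, so 8 is optimal.

8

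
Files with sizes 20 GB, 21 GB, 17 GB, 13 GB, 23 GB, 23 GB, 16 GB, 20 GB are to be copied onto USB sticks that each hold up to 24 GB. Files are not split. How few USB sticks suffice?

Total = 23 + 23 + 21 + 20 + 20 + 17 + 16 + 13 = 153 GB.
Lower bound: ⌈153/24⌉ = 7 USB sticks.
Also, 8 files each exceed 12 GB, and no two of those can share a USB stick, so at least 8 USB sticks are needed.
A packing using 8 USB sticks:
  USB stick 1: 23 = 23
  USB stick 2: 23 = 23
  USB stick 3: 21 = 21
  USB stick 4: 20 = 20
  USB stick 5: 20 = 20
  USB stick 6: 17 = 17
  USB stick 7: 16 = 16
  USB stick 8: 13 = 13
This matches the lower bound, so 8 is optimal.

8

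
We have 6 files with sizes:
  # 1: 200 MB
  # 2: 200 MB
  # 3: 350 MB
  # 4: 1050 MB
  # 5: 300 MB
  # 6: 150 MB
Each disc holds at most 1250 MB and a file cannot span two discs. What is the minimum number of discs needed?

Total = 1050 + 350 + 300 + 200 + 200 + 150 = 2250 MB.
Lower bound: ⌈2250/1250⌉ = 2 discs.
A packing using 2 discs:
  disc 1: 1050 + 200 = 1250
  disc 2: 350 + 300 + 200 + 150 = 1000
This matches the lower bound, so 2 is optimal.

2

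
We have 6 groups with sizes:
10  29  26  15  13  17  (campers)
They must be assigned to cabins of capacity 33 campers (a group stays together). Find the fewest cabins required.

Total = 29 + 26 + 17 + 15 + 13 + 10 = 110 campers.
Lower bound: ⌈110/33⌉ = 4 cabins.
A packing using 4 cabins:
  cabin 1: 29 = 29
  cabin 2: 26 = 26
  cabin 3: 17 + 15 = 32
  cabin 4: 13 + 10 = 23
This matches the lower bound, so 4 is optimal.

4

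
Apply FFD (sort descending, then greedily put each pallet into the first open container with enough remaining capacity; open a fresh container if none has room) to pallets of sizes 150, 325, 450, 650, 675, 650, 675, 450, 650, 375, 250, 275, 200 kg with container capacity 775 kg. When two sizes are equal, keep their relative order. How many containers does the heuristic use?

Sorted descending: 675, 675, 650, 650, 650, 450, 450, 375, 325, 275, 250, 200, 150.
  675 → container 1 (new)  [load 675/775]
  675 → container 2 (new)  [load 675/775]
  650 → container 3 (new)  [load 650/775]
  650 → container 4 (new)  [load 650/775]
  650 → container 5 (new)  [load 650/775]
  450 → container 6 (new)  [load 450/775]
  450 → container 7 (new)  [load 450/775]
  375 → container 8 (new)  [load 375/775]
  325 → container 6  [load 775/775]
  275 → container 7  [load 725/775]
  250 → container 8  [load 625/775]
  200 → container 9 (new)  [load 200/775]
  150 → container 8  [load 775/775]
9 containers opened.

9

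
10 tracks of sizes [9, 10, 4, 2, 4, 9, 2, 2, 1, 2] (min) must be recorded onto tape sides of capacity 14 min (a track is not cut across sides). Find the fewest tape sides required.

4

Total = 10 + 9 + 9 + 4 + 4 + 2 + 2 + 2 + 2 + 1 = 45 min.
Lower bound: ⌈45/14⌉ = 4 tape sides.
A packing using 4 tape sides:
  side 1: 10 + 4 = 14
  side 2: 9 + 4 + 1 = 14
  side 3: 9 + 2 + 2 = 13
  side 4: 2 + 2 = 4
This matches the lower bound, so 4 is optimal.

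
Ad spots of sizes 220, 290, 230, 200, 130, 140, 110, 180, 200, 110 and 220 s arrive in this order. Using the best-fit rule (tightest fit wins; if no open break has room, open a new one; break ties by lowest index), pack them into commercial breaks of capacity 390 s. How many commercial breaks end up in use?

  220 → break 1 (new)  [load 220/390]
  290 → break 2 (new)  [load 290/390]
  230 → break 3 (new)  [load 230/390]
  200 → break 4 (new)  [load 200/390]
  130 → break 3  [load 360/390]
  140 → break 1  [load 360/390]
  110 → break 4  [load 310/390]
  180 → break 5 (new)  [load 180/390]
  200 → break 5  [load 380/390]
  110 → break 6 (new)  [load 110/390]
  220 → break 6  [load 330/390]
6 commercial breaks opened.

6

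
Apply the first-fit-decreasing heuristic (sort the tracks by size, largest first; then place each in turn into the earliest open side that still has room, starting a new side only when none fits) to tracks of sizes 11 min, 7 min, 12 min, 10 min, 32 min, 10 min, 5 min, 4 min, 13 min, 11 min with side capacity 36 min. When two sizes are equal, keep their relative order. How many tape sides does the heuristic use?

4

Sorted descending: 32, 13, 12, 11, 11, 10, 10, 7, 5, 4.
  32 → side 1 (new)  [load 32/36]
  13 → side 2 (new)  [load 13/36]
  12 → side 2  [load 25/36]
  11 → side 2  [load 36/36]
  11 → side 3 (new)  [load 11/36]
  10 → side 3  [load 21/36]
  10 → side 3  [load 31/36]
  7 → side 4 (new)  [load 7/36]
  5 → side 3  [load 36/36]
  4 → side 1  [load 36/36]
4 tape sides opened.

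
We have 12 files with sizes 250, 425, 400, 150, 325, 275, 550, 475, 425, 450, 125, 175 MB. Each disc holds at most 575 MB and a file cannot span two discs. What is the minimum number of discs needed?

8

Total = 550 + 475 + 450 + 425 + 425 + 400 + 325 + 275 + 250 + 175 + 150 + 125 = 4025 MB.
Lower bound: ⌈4025/575⌉ = 7 discs.
A packing using 8 discs:
  disc 1: 550 = 550
  disc 2: 475 = 475
  disc 3: 450 + 125 = 575
  disc 4: 425 + 150 = 575
  disc 5: 425 = 425
  disc 6: 400 + 175 = 575
  disc 7: 325 + 250 = 575
  disc 8: 275 = 275
No arrangement into 7 discs stays within capacity, so 8 is optimal.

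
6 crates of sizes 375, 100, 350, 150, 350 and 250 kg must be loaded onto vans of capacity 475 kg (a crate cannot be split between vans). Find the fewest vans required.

Total = 375 + 350 + 350 + 250 + 150 + 100 = 1575 kg.
Lower bound: ⌈1575/475⌉ = 4 vans.
A packing using 4 vans:
  van 1: 375 + 100 = 475
  van 2: 350 = 350
  van 3: 350 = 350
  van 4: 250 + 150 = 400
This matches the lower bound, so 4 is optimal.

4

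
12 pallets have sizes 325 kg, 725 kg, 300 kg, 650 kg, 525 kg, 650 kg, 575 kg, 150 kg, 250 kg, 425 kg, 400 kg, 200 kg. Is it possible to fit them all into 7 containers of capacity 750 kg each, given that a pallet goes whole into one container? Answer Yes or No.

No

Total = 5175 kg; ⌈5175/750⌉ = 7.
The bound of 7 does not rule out 7, but exhaustive search shows no assignment into 7 containers of capacity 750 kg exists — the minimum is 8.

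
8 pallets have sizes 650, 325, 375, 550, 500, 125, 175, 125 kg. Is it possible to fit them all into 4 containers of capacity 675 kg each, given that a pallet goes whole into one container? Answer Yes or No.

No

Total = 2825 kg; ⌈2825/675⌉ = 5.
At least 5 containers are required, but only 4 are allowed.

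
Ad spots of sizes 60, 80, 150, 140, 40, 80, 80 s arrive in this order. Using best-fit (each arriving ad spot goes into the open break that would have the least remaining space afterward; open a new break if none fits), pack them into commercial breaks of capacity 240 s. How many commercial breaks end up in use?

3

  60 → break 1 (new)  [load 60/240]
  80 → break 1  [load 140/240]
  150 → break 2 (new)  [load 150/240]
  140 → break 3 (new)  [load 140/240]
  40 → break 2  [load 190/240]
  80 → break 1  [load 220/240]
  80 → break 3  [load 220/240]
3 commercial breaks opened.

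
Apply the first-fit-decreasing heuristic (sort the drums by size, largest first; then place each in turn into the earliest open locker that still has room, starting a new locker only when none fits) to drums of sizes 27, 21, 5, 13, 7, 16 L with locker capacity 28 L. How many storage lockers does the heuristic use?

Sorted descending: 27, 21, 16, 13, 7, 5.
  27 → locker 1 (new)  [load 27/28]
  21 → locker 2 (new)  [load 21/28]
  16 → locker 3 (new)  [load 16/28]
  13 → locker 4 (new)  [load 13/28]
  7 → locker 2  [load 28/28]
  5 → locker 3  [load 21/28]
4 storage lockers opened.

4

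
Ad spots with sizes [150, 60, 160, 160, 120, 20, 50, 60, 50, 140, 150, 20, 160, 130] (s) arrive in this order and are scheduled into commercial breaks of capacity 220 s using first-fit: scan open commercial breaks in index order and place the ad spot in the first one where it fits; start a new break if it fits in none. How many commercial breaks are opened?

8

  150 → break 1 (new)  [load 150/220]
  60 → break 1  [load 210/220]
  160 → break 2 (new)  [load 160/220]
  160 → break 3 (new)  [load 160/220]
  120 → break 4 (new)  [load 120/220]
  20 → break 2  [load 180/220]
  50 → break 3  [load 210/220]
  60 → break 4  [load 180/220]
  50 → break 5 (new)  [load 50/220]
  140 → break 5  [load 190/220]
  150 → break 6 (new)  [load 150/220]
  20 → break 2  [load 200/220]
  160 → break 7 (new)  [load 160/220]
  130 → break 8 (new)  [load 130/220]
8 commercial breaks opened.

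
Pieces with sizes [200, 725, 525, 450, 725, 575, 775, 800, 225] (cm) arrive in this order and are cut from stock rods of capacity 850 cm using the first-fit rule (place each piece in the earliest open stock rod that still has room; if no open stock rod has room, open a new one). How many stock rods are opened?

7

  200 → stock rod 1 (new)  [load 200/850]
  725 → stock rod 2 (new)  [load 725/850]
  525 → stock rod 1  [load 725/850]
  450 → stock rod 3 (new)  [load 450/850]
  725 → stock rod 4 (new)  [load 725/850]
  575 → stock rod 5 (new)  [load 575/850]
  775 → stock rod 6 (new)  [load 775/850]
  800 → stock rod 7 (new)  [load 800/850]
  225 → stock rod 3  [load 675/850]
7 stock rods opened.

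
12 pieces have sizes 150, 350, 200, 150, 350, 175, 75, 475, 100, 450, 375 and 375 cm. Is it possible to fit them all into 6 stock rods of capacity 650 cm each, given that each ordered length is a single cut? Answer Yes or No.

Yes

A valid assignment using 6 stock rods:
  stock rod 1: 475 + 175 = 650
  stock rod 2: 450 + 200 = 650
  stock rod 3: 375 + 150 + 100 = 625
  stock rod 4: 375 + 150 + 75 = 600
  stock rod 5: 350 = 350
  stock rod 6: 350 = 350
Every load is within 650 cm, so 6 stock rods suffice.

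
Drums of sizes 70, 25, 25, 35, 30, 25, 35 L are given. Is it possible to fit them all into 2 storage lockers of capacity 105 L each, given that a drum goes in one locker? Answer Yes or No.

Total = 245 L; ⌈245/105⌉ = 3.
At least 3 storage lockers are required, but only 2 are allowed.

No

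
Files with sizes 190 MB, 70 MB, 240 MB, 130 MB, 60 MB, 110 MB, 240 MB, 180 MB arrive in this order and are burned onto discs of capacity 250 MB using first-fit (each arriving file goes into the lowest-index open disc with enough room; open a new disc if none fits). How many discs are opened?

6

  190 → disc 1 (new)  [load 190/250]
  70 → disc 2 (new)  [load 70/250]
  240 → disc 3 (new)  [load 240/250]
  130 → disc 2  [load 200/250]
  60 → disc 1  [load 250/250]
  110 → disc 4 (new)  [load 110/250]
  240 → disc 5 (new)  [load 240/250]
  180 → disc 6 (new)  [load 180/250]
6 discs opened.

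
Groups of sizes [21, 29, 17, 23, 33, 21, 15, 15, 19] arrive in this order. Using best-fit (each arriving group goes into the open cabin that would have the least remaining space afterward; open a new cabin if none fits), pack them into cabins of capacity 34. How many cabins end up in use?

7

  21 → cabin 1 (new)  [load 21/34]
  29 → cabin 2 (new)  [load 29/34]
  17 → cabin 3 (new)  [load 17/34]
  23 → cabin 4 (new)  [load 23/34]
  33 → cabin 5 (new)  [load 33/34]
  21 → cabin 6 (new)  [load 21/34]
  15 → cabin 3  [load 32/34]
  15 → cabin 7 (new)  [load 15/34]
  19 → cabin 7  [load 34/34]
7 cabins opened.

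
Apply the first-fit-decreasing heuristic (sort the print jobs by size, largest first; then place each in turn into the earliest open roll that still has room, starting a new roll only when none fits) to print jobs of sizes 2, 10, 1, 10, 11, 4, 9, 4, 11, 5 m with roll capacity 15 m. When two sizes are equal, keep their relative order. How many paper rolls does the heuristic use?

5

Sorted descending: 11, 11, 10, 10, 9, 5, 4, 4, 2, 1.
  11 → roll 1 (new)  [load 11/15]
  11 → roll 2 (new)  [load 11/15]
  10 → roll 3 (new)  [load 10/15]
  10 → roll 4 (new)  [load 10/15]
  9 → roll 5 (new)  [load 9/15]
  5 → roll 3  [load 15/15]
  4 → roll 1  [load 15/15]
  4 → roll 2  [load 15/15]
  2 → roll 4  [load 12/15]
  1 → roll 4  [load 13/15]
5 paper rolls opened.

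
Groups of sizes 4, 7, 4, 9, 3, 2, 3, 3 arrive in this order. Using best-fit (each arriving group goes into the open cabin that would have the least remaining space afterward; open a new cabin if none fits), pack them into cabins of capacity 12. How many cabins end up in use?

  4 → cabin 1 (new)  [load 4/12]
  7 → cabin 1  [load 11/12]
  4 → cabin 2 (new)  [load 4/12]
  9 → cabin 3 (new)  [load 9/12]
  3 → cabin 3  [load 12/12]
  2 → cabin 2  [load 6/12]
  3 → cabin 2  [load 9/12]
  3 → cabin 2  [load 12/12]
3 cabins opened.

3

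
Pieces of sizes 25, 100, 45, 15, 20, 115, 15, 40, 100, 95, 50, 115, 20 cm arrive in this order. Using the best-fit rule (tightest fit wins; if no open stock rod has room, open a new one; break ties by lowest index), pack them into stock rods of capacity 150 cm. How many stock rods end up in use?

6

  25 → stock rod 1 (new)  [load 25/150]
  100 → stock rod 1  [load 125/150]
  45 → stock rod 2 (new)  [load 45/150]
  15 → stock rod 1  [load 140/150]
  20 → stock rod 2  [load 65/150]
  115 → stock rod 3 (new)  [load 115/150]
  15 → stock rod 3  [load 130/150]
  40 → stock rod 2  [load 105/150]
  100 → stock rod 4 (new)  [load 100/150]
  95 → stock rod 5 (new)  [load 95/150]
  50 → stock rod 4  [load 150/150]
  115 → stock rod 6 (new)  [load 115/150]
  20 → stock rod 3  [load 150/150]
6 stock rods opened.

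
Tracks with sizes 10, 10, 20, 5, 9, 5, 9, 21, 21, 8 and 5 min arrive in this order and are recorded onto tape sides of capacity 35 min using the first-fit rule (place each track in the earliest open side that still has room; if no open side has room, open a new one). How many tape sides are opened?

4

  10 → side 1 (new)  [load 10/35]
  10 → side 1  [load 20/35]
  20 → side 2 (new)  [load 20/35]
  5 → side 1  [load 25/35]
  9 → side 1  [load 34/35]
  5 → side 2  [load 25/35]
  9 → side 2  [load 34/35]
  21 → side 3 (new)  [load 21/35]
  21 → side 4 (new)  [load 21/35]
  8 → side 3  [load 29/35]
  5 → side 3  [load 34/35]
4 tape sides opened.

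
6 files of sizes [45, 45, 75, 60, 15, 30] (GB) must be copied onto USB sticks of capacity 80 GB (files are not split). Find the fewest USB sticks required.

Total = 75 + 60 + 45 + 45 + 30 + 15 = 270 GB.
Lower bound: ⌈270/80⌉ = 4 USB sticks.
A packing using 4 USB sticks:
  USB stick 1: 75 = 75
  USB stick 2: 60 + 15 = 75
  USB stick 3: 45 + 30 = 75
  USB stick 4: 45 = 45
This matches the lower bound, so 4 is optimal.

4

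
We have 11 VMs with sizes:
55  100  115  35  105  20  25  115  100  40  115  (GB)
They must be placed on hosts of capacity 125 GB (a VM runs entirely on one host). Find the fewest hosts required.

Total = 115 + 115 + 115 + 105 + 100 + 100 + 55 + 40 + 35 + 25 + 20 = 825 GB.
Lower bound: ⌈825/125⌉ = 7 hosts.
A packing using 8 hosts:
  host 1: 115 = 115
  host 2: 115 = 115
  host 3: 115 = 115
  host 4: 105 + 20 = 125
  host 5: 100 + 25 = 125
  host 6: 100 = 100
  host 7: 55 + 40 = 95
  host 8: 35 = 35
No arrangement into 7 hosts stays within capacity, so 8 is optimal.

8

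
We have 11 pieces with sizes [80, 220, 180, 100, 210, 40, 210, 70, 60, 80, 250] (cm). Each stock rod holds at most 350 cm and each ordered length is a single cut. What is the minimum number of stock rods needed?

Total = 250 + 220 + 210 + 210 + 180 + 100 + 80 + 80 + 70 + 60 + 40 = 1500 cm.
Lower bound: ⌈1500/350⌉ = 5 stock rods.
A packing using 5 stock rods:
  stock rod 1: 250 + 100 = 350
  stock rod 2: 220 + 80 + 40 = 340
  stock rod 3: 210 + 80 + 60 = 350
  stock rod 4: 210 + 70 = 280
  stock rod 5: 180 = 180
This matches the lower bound, so 5 is optimal.

5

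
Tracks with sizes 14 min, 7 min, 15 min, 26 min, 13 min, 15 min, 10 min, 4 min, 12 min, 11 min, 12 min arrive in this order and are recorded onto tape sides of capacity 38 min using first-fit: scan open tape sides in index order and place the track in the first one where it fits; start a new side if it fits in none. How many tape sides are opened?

  14 → side 1 (new)  [load 14/38]
  7 → side 1  [load 21/38]
  15 → side 1  [load 36/38]
  26 → side 2 (new)  [load 26/38]
  13 → side 3 (new)  [load 13/38]
  15 → side 3  [load 28/38]
  10 → side 2  [load 36/38]
  4 → side 3  [load 32/38]
  12 → side 4 (new)  [load 12/38]
  11 → side 4  [load 23/38]
  12 → side 4  [load 35/38]
4 tape sides opened.

4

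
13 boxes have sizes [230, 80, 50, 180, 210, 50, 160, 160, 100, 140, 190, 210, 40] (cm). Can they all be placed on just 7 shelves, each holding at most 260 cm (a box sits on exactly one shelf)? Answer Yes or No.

Total = 1800 cm; ⌈1800/260⌉ = 7.
8 boxes each exceed half the capacity and cannot share a shelf, forcing at least 8 shelves.
At least 8 shelves are required, but only 7 are allowed.

No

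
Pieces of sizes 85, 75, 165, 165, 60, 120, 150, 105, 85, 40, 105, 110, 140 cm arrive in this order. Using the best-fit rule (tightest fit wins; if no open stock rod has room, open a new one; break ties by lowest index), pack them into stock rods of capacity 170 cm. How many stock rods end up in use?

10

  85 → stock rod 1 (new)  [load 85/170]
  75 → stock rod 1  [load 160/170]
  165 → stock rod 2 (new)  [load 165/170]
  165 → stock rod 3 (new)  [load 165/170]
  60 → stock rod 4 (new)  [load 60/170]
  120 → stock rod 5 (new)  [load 120/170]
  150 → stock rod 6 (new)  [load 150/170]
  105 → stock rod 4  [load 165/170]
  85 → stock rod 7 (new)  [load 85/170]
  40 → stock rod 5  [load 160/170]
  105 → stock rod 8 (new)  [load 105/170]
  110 → stock rod 9 (new)  [load 110/170]
  140 → stock rod 10 (new)  [load 140/170]
10 stock rods opened.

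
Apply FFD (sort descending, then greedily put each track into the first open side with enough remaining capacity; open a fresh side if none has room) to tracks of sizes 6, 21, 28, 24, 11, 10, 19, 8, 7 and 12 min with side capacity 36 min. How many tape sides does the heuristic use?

Sorted descending: 28, 24, 21, 19, 12, 11, 10, 8, 7, 6.
  28 → side 1 (new)  [load 28/36]
  24 → side 2 (new)  [load 24/36]
  21 → side 3 (new)  [load 21/36]
  19 → side 4 (new)  [load 19/36]
  12 → side 2  [load 36/36]
  11 → side 3  [load 32/36]
  10 → side 4  [load 29/36]
  8 → side 1  [load 36/36]
  7 → side 4  [load 36/36]
  6 → side 5 (new)  [load 6/36]
5 tape sides opened.

5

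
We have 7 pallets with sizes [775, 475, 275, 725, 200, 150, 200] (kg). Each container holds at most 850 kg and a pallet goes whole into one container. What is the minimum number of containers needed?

Total = 775 + 725 + 475 + 275 + 200 + 200 + 150 = 2800 kg.
Lower bound: ⌈2800/850⌉ = 4 containers.
A packing using 4 containers:
  container 1: 775 = 775
  container 2: 725 = 725
  container 3: 475 + 275 = 750
  container 4: 200 + 200 + 150 = 550
This matches the lower bound, so 4 is optimal.

4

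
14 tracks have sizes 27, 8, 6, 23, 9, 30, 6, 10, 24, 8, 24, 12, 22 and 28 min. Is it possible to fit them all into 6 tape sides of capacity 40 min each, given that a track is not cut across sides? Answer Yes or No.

No

Total = 237 min; ⌈237/40⌉ = 6.
7 tracks each exceed half the capacity and cannot share a side, forcing at least 7 tape sides.
At least 7 tape sides are required, but only 6 are allowed.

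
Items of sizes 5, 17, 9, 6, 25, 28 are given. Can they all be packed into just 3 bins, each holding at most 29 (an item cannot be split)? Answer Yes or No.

Total = 90; ⌈90/29⌉ = 4.
At least 4 bins are required, but only 3 are allowed.

No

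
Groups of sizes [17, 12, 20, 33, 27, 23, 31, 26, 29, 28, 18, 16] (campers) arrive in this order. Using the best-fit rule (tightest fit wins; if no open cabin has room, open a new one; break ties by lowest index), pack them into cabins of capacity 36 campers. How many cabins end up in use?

  17 → cabin 1 (new)  [load 17/36]
  12 → cabin 1  [load 29/36]
  20 → cabin 2 (new)  [load 20/36]
  33 → cabin 3 (new)  [load 33/36]
  27 → cabin 4 (new)  [load 27/36]
  23 → cabin 5 (new)  [load 23/36]
  31 → cabin 6 (new)  [load 31/36]
  26 → cabin 7 (new)  [load 26/36]
  29 → cabin 8 (new)  [load 29/36]
  28 → cabin 9 (new)  [load 28/36]
  18 → cabin 10 (new)  [load 18/36]
  16 → cabin 2  [load 36/36]
10 cabins opened.

10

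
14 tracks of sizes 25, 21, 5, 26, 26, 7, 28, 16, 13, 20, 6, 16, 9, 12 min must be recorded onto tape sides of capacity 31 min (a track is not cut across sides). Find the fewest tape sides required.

8

Total = 28 + 26 + 26 + 25 + 21 + 20 + 16 + 16 + 13 + 12 + 9 + 7 + 6 + 5 = 230 min.
Lower bound: ⌈230/31⌉ = 8 tape sides.
A packing using 8 tape sides:
  side 1: 28 = 28
  side 2: 26 + 5 = 31
  side 3: 26 = 26
  side 4: 25 + 6 = 31
  side 5: 21 + 9 = 30
  side 6: 20 + 7 = 27
  side 7: 16 + 13 = 29
  side 8: 16 + 12 = 28
This matches the lower bound, so 8 is optimal.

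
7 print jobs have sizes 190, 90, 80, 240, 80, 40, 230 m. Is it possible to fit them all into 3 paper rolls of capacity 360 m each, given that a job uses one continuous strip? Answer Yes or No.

Yes

A valid assignment using 3 paper rolls:
  roll 1: 240 + 90 = 330
  roll 2: 230 + 80 + 40 = 350
  roll 3: 190 + 80 = 270
Every load is within 360 m, so 3 paper rolls suffice.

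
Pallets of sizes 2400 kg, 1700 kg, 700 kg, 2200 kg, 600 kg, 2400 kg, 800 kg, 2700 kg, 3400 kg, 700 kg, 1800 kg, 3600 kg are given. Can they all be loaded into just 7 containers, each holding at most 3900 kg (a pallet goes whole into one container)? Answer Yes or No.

A valid assignment using 7 containers:
  container 1: 3600 = 3600
  container 2: 3400 = 3400
  container 3: 2700 + 800 = 3500
  container 4: 2400 + 700 + 700 = 3800
  container 5: 2400 + 600 = 3000
  container 6: 2200 + 1700 = 3900
  container 7: 1800 = 1800
Every load is within 3900 kg, so 7 containers suffice.

Yes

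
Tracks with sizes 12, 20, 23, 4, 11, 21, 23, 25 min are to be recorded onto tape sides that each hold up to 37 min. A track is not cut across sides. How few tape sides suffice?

5

Total = 25 + 23 + 23 + 21 + 20 + 12 + 11 + 4 = 139 min.
Lower bound: ⌈139/37⌉ = 4 tape sides.
Also, 5 tracks each exceed 37/2 min, and no two of those can share a side, so at least 5 tape sides are needed.
A packing using 5 tape sides:
  side 1: 25 + 12 = 37
  side 2: 23 + 11 = 34
  side 3: 23 + 4 = 27
  side 4: 21 = 21
  side 5: 20 = 20
This matches the lower bound, so 5 is optimal.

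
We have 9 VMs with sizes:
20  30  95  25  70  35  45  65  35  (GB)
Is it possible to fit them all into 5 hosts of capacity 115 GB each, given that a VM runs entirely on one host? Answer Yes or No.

A valid assignment using 4 hosts:
  host 1: 95 + 20 = 115
  host 2: 70 + 45 = 115
  host 3: 65 + 35 = 100
  host 4: 35 + 30 + 25 = 90
That uses only 4 ≤ 5, so 5 hosts are enough.

Yes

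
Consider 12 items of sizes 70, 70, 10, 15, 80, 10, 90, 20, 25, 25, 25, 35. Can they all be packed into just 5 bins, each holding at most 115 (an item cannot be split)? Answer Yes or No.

A valid assignment using 5 bins:
  bin 1: 90 + 25 = 115
  bin 2: 80 + 35 = 115
  bin 3: 70 + 25 + 20 = 115
  bin 4: 70 + 25 + 15 = 110
  bin 5: 10 + 10 = 20
Every load is within 115, so 5 bins suffice.

Yes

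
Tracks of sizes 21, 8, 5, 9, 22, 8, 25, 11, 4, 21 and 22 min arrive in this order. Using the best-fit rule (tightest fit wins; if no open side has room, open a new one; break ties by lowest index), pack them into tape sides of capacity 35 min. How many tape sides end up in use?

  21 → side 1 (new)  [load 21/35]
  8 → side 1  [load 29/35]
  5 → side 1  [load 34/35]
  9 → side 2 (new)  [load 9/35]
  22 → side 2  [load 31/35]
  8 → side 3 (new)  [load 8/35]
  25 → side 3  [load 33/35]
  11 → side 4 (new)  [load 11/35]
  4 → side 2  [load 35/35]
  21 → side 4  [load 32/35]
  22 → side 5 (new)  [load 22/35]
5 tape sides opened.

5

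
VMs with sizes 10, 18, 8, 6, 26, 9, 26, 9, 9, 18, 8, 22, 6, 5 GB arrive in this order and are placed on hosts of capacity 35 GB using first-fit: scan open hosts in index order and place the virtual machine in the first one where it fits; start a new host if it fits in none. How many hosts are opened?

  10 → host 1 (new)  [load 10/35]
  18 → host 1  [load 28/35]
  8 → host 2 (new)  [load 8/35]
  6 → host 1  [load 34/35]
  26 → host 2  [load 34/35]
  9 → host 3 (new)  [load 9/35]
  26 → host 3  [load 35/35]
  9 → host 4 (new)  [load 9/35]
  9 → host 4  [load 18/35]
  18 → host 5 (new)  [load 18/35]
  8 → host 4  [load 26/35]
  22 → host 6 (new)  [load 22/35]
  6 → host 4  [load 32/35]
  5 → host 5  [load 23/35]
6 hosts opened.

6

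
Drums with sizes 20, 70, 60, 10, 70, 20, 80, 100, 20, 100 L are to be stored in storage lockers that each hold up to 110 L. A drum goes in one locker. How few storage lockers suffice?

Total = 100 + 100 + 80 + 70 + 70 + 60 + 20 + 20 + 20 + 10 = 550 L.
Lower bound: ⌈550/110⌉ = 5 storage lockers.
Also, 6 drums each exceed 55 L, and no two of those can share a locker, so at least 6 storage lockers are needed.
A packing using 6 storage lockers:
  locker 1: 100 + 10 = 110
  locker 2: 100 = 100
  locker 3: 80 + 20 = 100
  locker 4: 70 + 20 + 20 = 110
  locker 5: 70 = 70
  locker 6: 60 = 60
This matches the lower bound, so 6 is optimal.

6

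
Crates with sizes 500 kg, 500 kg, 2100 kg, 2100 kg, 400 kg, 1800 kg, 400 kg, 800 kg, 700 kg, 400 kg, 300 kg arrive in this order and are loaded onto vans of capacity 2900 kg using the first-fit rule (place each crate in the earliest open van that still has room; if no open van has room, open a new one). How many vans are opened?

  500 → van 1 (new)  [load 500/2900]
  500 → van 1  [load 1000/2900]
  2100 → van 2 (new)  [load 2100/2900]
  2100 → van 3 (new)  [load 2100/2900]
  400 → van 1  [load 1400/2900]
  1800 → van 4 (new)  [load 1800/2900]
  400 → van 1  [load 1800/2900]
  800 → van 1  [load 2600/2900]
  700 → van 2  [load 2800/2900]
  400 → van 3  [load 2500/2900]
  300 → van 1  [load 2900/2900]
4 vans opened.

4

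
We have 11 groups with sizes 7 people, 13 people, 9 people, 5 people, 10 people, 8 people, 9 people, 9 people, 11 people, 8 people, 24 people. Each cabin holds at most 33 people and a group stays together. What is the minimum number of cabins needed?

Total = 24 + 13 + 11 + 10 + 9 + 9 + 9 + 8 + 8 + 7 + 5 = 113 people.
Lower bound: ⌈113/33⌉ = 4 cabins.
A packing using 4 cabins:
  cabin 1: 24 + 9 = 33
  cabin 2: 13 + 11 + 9 = 33
  cabin 3: 10 + 9 + 8 + 5 = 32
  cabin 4: 8 + 7 = 15
This matches the lower bound, so 4 is optimal.

4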